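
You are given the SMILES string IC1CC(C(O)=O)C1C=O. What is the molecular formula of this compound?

Walk through each heavy atom and fill implicit hydrogens from standard valence (C 4, N 3, O 2, S 2, halogen 1):
  atom 1: I (halogen, monovalent) → 0 H
  atom 2: C, bond orders sum to 3 (valence 4) → 1 H
  atom 3: C, bond orders sum to 2 (valence 4) → 2 H
  atom 4: C, bond orders sum to 3 (valence 4) → 1 H
  atom 5: C, bond orders sum to 4 (valence 4) → 0 H
  atom 6: O, bond orders sum to 1 (valence 2) → 1 H
  atom 7: O, bond orders sum to 2 (valence 2) → 0 H
  atom 8: C, bond orders sum to 3 (valence 4) → 1 H
  atom 9: C, bond orders sum to 3 (valence 4) → 1 H
  atom 10: O, bond orders sum to 2 (valence 2) → 0 H
Totals → C:6, H:7, I:1, O:3.

C6H7IO3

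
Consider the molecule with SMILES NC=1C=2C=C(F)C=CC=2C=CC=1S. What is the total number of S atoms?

1

Scan the SMILES for S atoms (remember two-letter symbols like Cl and Br are single atoms).
Sulfur count: 1.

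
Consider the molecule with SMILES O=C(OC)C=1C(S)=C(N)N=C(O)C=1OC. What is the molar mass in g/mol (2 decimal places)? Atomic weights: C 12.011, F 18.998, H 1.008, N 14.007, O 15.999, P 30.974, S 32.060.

230.24 g/mol

First, the molecular formula is C8H10N2O4S (counting implicit H from valence).
  C: 8 × 12.011 = 96.088
  H: 10 × 1.008 = 10.080
  N: 2 × 14.007 = 28.014
  O: 4 × 15.999 = 63.996
  S: 1 × 32.060 = 32.060
Sum: 8×12.011 + 10×1.008 + 2×14.007 + 4×15.999 + 1×32.060 = 230.238 → 230.24 g/mol.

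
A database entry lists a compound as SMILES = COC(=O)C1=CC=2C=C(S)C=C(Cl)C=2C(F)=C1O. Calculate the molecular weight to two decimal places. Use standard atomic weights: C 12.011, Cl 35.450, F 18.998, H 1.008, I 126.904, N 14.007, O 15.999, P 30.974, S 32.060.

First, the molecular formula is C12H8ClFO3S (counting implicit H from valence).
  C: 12 × 12.011 = 144.132
  Cl: 1 × 35.450 = 35.450
  F: 1 × 18.998 = 18.998
  H: 8 × 1.008 = 8.064
  O: 3 × 15.999 = 47.997
  S: 1 × 32.060 = 32.060
Sum: 12×12.011 + 1×35.450 + 1×18.998 + 8×1.008 + 3×15.999 + 1×32.060 = 286.701 → 286.70 g/mol.

286.70 g/mol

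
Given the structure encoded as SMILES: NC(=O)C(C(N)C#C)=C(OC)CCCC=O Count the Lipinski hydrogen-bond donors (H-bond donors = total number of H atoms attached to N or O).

4

Donors: find every N or O and count the H atoms it carries.
  atom 1 (N): bond orders sum to 1 → 2 H
  atom 3 (O): bond orders sum to 2 → 0 H
  atom 6 (N): bond orders sum to 1 → 2 H
  atom 10 (O): bond orders sum to 2 → 0 H
  atom 16 (O): bond orders sum to 2 → 0 H
Lipinski HBD = 4.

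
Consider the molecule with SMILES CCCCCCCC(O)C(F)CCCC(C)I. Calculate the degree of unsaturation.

0

Degree of unsaturation = (number of rings) + (number of π bonds).
Ring closures in the SMILES: 0.
π bonds: none → 0 DoU from unsaturation.
Total DoU = 0 + 0 = 0.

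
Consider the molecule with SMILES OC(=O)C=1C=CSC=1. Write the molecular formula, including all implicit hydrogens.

Walk through each heavy atom and fill implicit hydrogens from standard valence (C 4, N 3, O 2, S 2, halogen 1):
  atom 1: O, bond orders sum to 1 (valence 2) → 1 H
  atom 2: C, bond orders sum to 4 (valence 4) → 0 H
  atom 3: O, bond orders sum to 2 (valence 2) → 0 H
  atom 4: C, bond orders sum to 4 (valence 4) → 0 H
  atom 5: C, bond orders sum to 3 (valence 4) → 1 H
  atom 6: C, bond orders sum to 3 (valence 4) → 1 H
  atom 7: S, bond orders sum to 2 (valence 2) → 0 H
  atom 8: C, bond orders sum to 3 (valence 4) → 1 H
Totals → C:5, H:4, O:2, S:1.
In Hill order: C5H4O2S.

C5H4O2S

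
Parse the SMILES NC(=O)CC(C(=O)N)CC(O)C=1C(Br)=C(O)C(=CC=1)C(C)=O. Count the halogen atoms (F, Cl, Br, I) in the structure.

Halogen atoms appear at heavy-atom position 14 (1×Br).
Other groups present: 2 amide, 2 hydroxyl, 1 ketone.
Halogen count: 1.

1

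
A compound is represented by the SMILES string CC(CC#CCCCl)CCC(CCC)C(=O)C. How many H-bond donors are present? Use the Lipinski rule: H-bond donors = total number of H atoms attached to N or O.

Donors: find every N or O and count the H atoms it carries.
  atom 16 (O): bond orders sum to 2 → 0 H
Lipinski HBD = 0.

0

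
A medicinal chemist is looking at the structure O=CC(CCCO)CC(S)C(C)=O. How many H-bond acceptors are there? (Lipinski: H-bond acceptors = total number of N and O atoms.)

3

N atoms: 0; O atoms: 3.
Lipinski HBA = 0 + 3 = 3.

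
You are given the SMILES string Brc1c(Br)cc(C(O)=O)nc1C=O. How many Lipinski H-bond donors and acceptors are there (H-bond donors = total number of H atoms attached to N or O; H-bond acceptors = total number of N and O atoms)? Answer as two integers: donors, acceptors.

Donors: find every N or O and count the H atoms it carries.
  atom 8 (O): bond orders sum to 1 → 1 H
  atom 9 (O): bond orders sum to 2 → 0 H
  atom 10 (N): bond orders sum to 3 → 0 H
  atom 13 (O): bond orders sum to 2 → 0 H
Lipinski HBD = 1.
Acceptors: N atoms = 1, O atoms = 3 → HBA = 4.

1, 4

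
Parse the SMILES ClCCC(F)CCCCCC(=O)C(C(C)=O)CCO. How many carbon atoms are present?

Count every carbon token in the SMILES (each C, including those in ring-closure positions and inside branches).
Carbon count: 14.

14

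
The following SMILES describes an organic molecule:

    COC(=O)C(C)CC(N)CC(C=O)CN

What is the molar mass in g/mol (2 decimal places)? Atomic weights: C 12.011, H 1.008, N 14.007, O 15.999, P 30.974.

216.28 g/mol

First, the molecular formula is C10H20N2O3 (counting implicit H from valence).
  C: 10 × 12.011 = 120.110
  H: 20 × 1.008 = 20.160
  N: 2 × 14.007 = 28.014
  O: 3 × 15.999 = 47.997
Sum: 10×12.011 + 20×1.008 + 2×14.007 + 3×15.999 = 216.281 → 216.28 g/mol.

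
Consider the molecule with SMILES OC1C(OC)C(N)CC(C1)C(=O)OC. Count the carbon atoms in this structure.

Count every carbon token in the SMILES (each C, including those in ring-closure positions and inside branches).
Carbon count: 9.

9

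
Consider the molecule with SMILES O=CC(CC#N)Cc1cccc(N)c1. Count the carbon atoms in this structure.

Count every carbon token in the SMILES (each C, including those in ring-closure positions and inside branches).
Carbon count: 11.

11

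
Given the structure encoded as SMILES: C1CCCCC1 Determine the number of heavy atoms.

6

Every atom symbol written in the SMILES (organic subset) is one heavy atom; implicit H are not written.
Heavy atoms by element → C:6.
Total: 6.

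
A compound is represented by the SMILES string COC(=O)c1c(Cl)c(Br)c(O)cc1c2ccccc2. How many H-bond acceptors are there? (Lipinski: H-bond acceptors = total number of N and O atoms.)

N atoms: 0; O atoms: 3.
Lipinski HBA = 0 + 3 = 3.

3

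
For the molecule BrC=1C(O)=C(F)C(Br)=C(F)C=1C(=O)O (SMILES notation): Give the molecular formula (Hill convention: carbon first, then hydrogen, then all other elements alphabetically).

C7H2Br2F2O3

Walk through each heavy atom and fill implicit hydrogens from standard valence (C 4, N 3, O 2, S 2, halogen 1):
  atom 1: Br (halogen, monovalent) → 0 H
  atom 2: C, bond orders sum to 4 (valence 4) → 0 H
  atom 3: C, bond orders sum to 4 (valence 4) → 0 H
  atom 4: O, bond orders sum to 1 (valence 2) → 1 H
  atom 5: C, bond orders sum to 4 (valence 4) → 0 H
  atom 6: F (halogen, monovalent) → 0 H
  atom 7: C, bond orders sum to 4 (valence 4) → 0 H
  atom 8: Br (halogen, monovalent) → 0 H
  atom 9: C, bond orders sum to 4 (valence 4) → 0 H
  atom 10: F (halogen, monovalent) → 0 H
  atom 11: C, bond orders sum to 4 (valence 4) → 0 H
  atom 12: C, bond orders sum to 4 (valence 4) → 0 H
  atom 13: O, bond orders sum to 2 (valence 2) → 0 H
  atom 14: O, bond orders sum to 1 (valence 2) → 1 H
Totals → C:7, H:2, Br:2, F:2, O:3.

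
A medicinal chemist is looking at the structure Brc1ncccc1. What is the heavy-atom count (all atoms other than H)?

7

Every atom symbol written in the SMILES (organic subset) is one heavy atom; implicit H are not written.
Heavy atoms by element → Br:1, C:5, N:1.
Total: 7.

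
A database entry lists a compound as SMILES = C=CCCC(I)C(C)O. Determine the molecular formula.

Walk through each heavy atom and fill implicit hydrogens from standard valence (C 4, N 3, O 2, S 2, halogen 1):
  atom 1: C, bond orders sum to 2 (valence 4) → 2 H
  atom 2: C, bond orders sum to 3 (valence 4) → 1 H
  atom 3: C, bond orders sum to 2 (valence 4) → 2 H
  atom 4: C, bond orders sum to 2 (valence 4) → 2 H
  atom 5: C, bond orders sum to 3 (valence 4) → 1 H
  atom 6: I (halogen, monovalent) → 0 H
  atom 7: C, bond orders sum to 3 (valence 4) → 1 H
  atom 8: C, bond orders sum to 1 (valence 4) → 3 H
  atom 9: O, bond orders sum to 1 (valence 2) → 1 H
Totals → C:7, H:13, I:1, O:1.

C7H13IO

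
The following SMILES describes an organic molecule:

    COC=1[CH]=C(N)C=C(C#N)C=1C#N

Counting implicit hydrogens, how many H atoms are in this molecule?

7

Walk through each heavy atom and fill implicit hydrogens from standard valence (C 4, N 3, O 2, S 2, halogen 1):
  atom 1: C, bond orders sum to 1 (valence 4) → 3 H
  atom 2: O, bond orders sum to 2 (valence 2) → 0 H
  atom 3: C, bond orders sum to 4 (valence 4) → 0 H
  atom 4: C with explicit H count 1
  atom 5: C, bond orders sum to 4 (valence 4) → 0 H
  atom 6: N, bond orders sum to 1 (valence 3) → 2 H
  atom 7: C, bond orders sum to 3 (valence 4) → 1 H
  atom 8: C, bond orders sum to 4 (valence 4) → 0 H
  atom 9: C, bond orders sum to 4 (valence 4) → 0 H
  atom 10: N, bond orders sum to 3 (valence 3) → 0 H
  atom 11: C, bond orders sum to 4 (valence 4) → 0 H
  atom 12: C, bond orders sum to 4 (valence 4) → 0 H
  atom 13: N, bond orders sum to 3 (valence 3) → 0 H
Total hydrogens: 7.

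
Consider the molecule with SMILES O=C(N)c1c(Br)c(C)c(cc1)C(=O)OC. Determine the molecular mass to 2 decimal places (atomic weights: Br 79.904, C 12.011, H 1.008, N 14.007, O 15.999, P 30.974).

First, the molecular formula is C10H10BrNO3 (counting implicit H from valence).
  Br: 1 × 79.904 = 79.904
  C: 10 × 12.011 = 120.110
  H: 10 × 1.008 = 10.080
  N: 1 × 14.007 = 14.007
  O: 3 × 15.999 = 47.997
Sum: 1×79.904 + 10×12.011 + 10×1.008 + 1×14.007 + 3×15.999 = 272.098 → 272.10 g/mol.

272.10 g/mol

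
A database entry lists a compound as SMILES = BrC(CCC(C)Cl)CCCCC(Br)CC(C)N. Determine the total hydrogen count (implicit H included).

26

Walk through each heavy atom and fill implicit hydrogens from standard valence (C 4, N 3, O 2, S 2, halogen 1):
  atom 1: Br (halogen, monovalent) → 0 H
  atom 2: C, bond orders sum to 3 (valence 4) → 1 H
  atom 3: C, bond orders sum to 2 (valence 4) → 2 H
  atom 4: C, bond orders sum to 2 (valence 4) → 2 H
  atom 5: C, bond orders sum to 3 (valence 4) → 1 H
  atom 6: C, bond orders sum to 1 (valence 4) → 3 H
  atom 7: Cl (halogen, monovalent) → 0 H
  atom 8: C, bond orders sum to 2 (valence 4) → 2 H
  atom 9: C, bond orders sum to 2 (valence 4) → 2 H
  atom 10: C, bond orders sum to 2 (valence 4) → 2 H
  atom 11: C, bond orders sum to 2 (valence 4) → 2 H
  atom 12: C, bond orders sum to 3 (valence 4) → 1 H
  atom 13: Br (halogen, monovalent) → 0 H
  atom 14: C, bond orders sum to 2 (valence 4) → 2 H
  atom 15: C, bond orders sum to 3 (valence 4) → 1 H
  atom 16: C, bond orders sum to 1 (valence 4) → 3 H
  atom 17: N, bond orders sum to 1 (valence 3) → 2 H
Total hydrogens: 26.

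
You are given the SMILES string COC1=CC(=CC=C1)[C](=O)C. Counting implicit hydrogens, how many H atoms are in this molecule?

10

Walk through each heavy atom and fill implicit hydrogens from standard valence (C 4, N 3, O 2, S 2, halogen 1):
  atom 1: C, bond orders sum to 1 (valence 4) → 3 H
  atom 2: O, bond orders sum to 2 (valence 2) → 0 H
  atom 3: C, bond orders sum to 4 (valence 4) → 0 H
  atom 4: C, bond orders sum to 3 (valence 4) → 1 H
  atom 5: C, bond orders sum to 4 (valence 4) → 0 H
  atom 6: C, bond orders sum to 3 (valence 4) → 1 H
  atom 7: C, bond orders sum to 3 (valence 4) → 1 H
  atom 8: C, bond orders sum to 3 (valence 4) → 1 H
  atom 9: C with explicit H count 0
  atom 10: O, bond orders sum to 2 (valence 2) → 0 H
  atom 11: C, bond orders sum to 1 (valence 4) → 3 H
Total hydrogens: 10.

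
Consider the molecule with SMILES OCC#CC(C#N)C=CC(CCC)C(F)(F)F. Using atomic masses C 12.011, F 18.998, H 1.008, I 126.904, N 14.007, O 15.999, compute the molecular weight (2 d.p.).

245.24 g/mol

First, the molecular formula is C12H14F3NO (counting implicit H from valence).
  C: 12 × 12.011 = 144.132
  F: 3 × 18.998 = 56.994
  H: 14 × 1.008 = 14.112
  N: 1 × 14.007 = 14.007
  O: 1 × 15.999 = 15.999
Sum: 12×12.011 + 3×18.998 + 14×1.008 + 1×14.007 + 1×15.999 = 245.244 → 245.24 g/mol.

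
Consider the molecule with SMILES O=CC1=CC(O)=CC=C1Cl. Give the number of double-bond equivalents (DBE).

5

Degree of unsaturation = (number of rings) + (number of π bonds).
Ring closures in the SMILES: 1.
π bonds: 4 double bonds (each 1 DoU) → 4 DoU from unsaturation.
Total DoU = 1 + 4 = 5.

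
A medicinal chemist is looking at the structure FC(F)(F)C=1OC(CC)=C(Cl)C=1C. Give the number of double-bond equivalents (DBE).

Molecular formula: C8H8ClF3O.
DoU = (2C + 2 + N − H − X) / 2, where X is the halogen count and O/S are ignored.
    = (2·8 + 2 + 0 − 8 − 4) / 2 = 6 / 2 = 3.

3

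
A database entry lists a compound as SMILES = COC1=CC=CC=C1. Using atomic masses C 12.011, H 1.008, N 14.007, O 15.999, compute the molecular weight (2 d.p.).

First, the molecular formula is C7H8O (counting implicit H from valence).
  C: 7 × 12.011 = 84.077
  H: 8 × 1.008 = 8.064
  O: 1 × 15.999 = 15.999
Sum: 7×12.011 + 8×1.008 + 1×15.999 = 108.140 → 108.14 g/mol.

108.14 g/mol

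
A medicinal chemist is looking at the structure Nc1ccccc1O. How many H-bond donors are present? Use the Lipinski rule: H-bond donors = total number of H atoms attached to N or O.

3

Donors: find every N or O and count the H atoms it carries.
  atom 1 (N): bond orders sum to 1 → 2 H
  atom 8 (O): bond orders sum to 1 → 1 H
Lipinski HBD = 3.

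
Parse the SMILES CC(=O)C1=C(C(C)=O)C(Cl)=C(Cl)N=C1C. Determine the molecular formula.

Walk through each heavy atom and fill implicit hydrogens from standard valence (C 4, N 3, O 2, S 2, halogen 1):
  atom 1: C, bond orders sum to 1 (valence 4) → 3 H
  atom 2: C, bond orders sum to 4 (valence 4) → 0 H
  atom 3: O, bond orders sum to 2 (valence 2) → 0 H
  atom 4: C, bond orders sum to 4 (valence 4) → 0 H
  atom 5: C, bond orders sum to 4 (valence 4) → 0 H
  atom 6: C, bond orders sum to 4 (valence 4) → 0 H
  atom 7: C, bond orders sum to 1 (valence 4) → 3 H
  atom 8: O, bond orders sum to 2 (valence 2) → 0 H
  atom 9: C, bond orders sum to 4 (valence 4) → 0 H
  atom 10: Cl (halogen, monovalent) → 0 H
  atom 11: C, bond orders sum to 4 (valence 4) → 0 H
  atom 12: Cl (halogen, monovalent) → 0 H
  atom 13: N, bond orders sum to 3 (valence 3) → 0 H
  atom 14: C, bond orders sum to 4 (valence 4) → 0 H
  atom 15: C, bond orders sum to 1 (valence 4) → 3 H
Totals → C:10, H:9, Cl:2, N:1, O:2.

C10H9Cl2NO2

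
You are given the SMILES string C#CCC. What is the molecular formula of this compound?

Walk through each heavy atom and fill implicit hydrogens from standard valence (C 4, N 3, O 2, S 2, halogen 1):
  atom 1: C, bond orders sum to 3 (valence 4) → 1 H
  atom 2: C, bond orders sum to 4 (valence 4) → 0 H
  atom 3: C, bond orders sum to 2 (valence 4) → 2 H
  atom 4: C, bond orders sum to 1 (valence 4) → 3 H
Totals → C:4, H:6.
In Hill order: C4H6.

C4H6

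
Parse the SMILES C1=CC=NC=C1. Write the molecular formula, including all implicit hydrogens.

Walk through each heavy atom and fill implicit hydrogens from standard valence (C 4, N 3, O 2, S 2, halogen 1):
  atom 1: C, bond orders sum to 3 (valence 4) → 1 H
  atom 2: C, bond orders sum to 3 (valence 4) → 1 H
  atom 3: C, bond orders sum to 3 (valence 4) → 1 H
  atom 4: N, bond orders sum to 3 (valence 3) → 0 H
  atom 5: C, bond orders sum to 3 (valence 4) → 1 H
  atom 6: C, bond orders sum to 3 (valence 4) → 1 H
Totals → C:5, H:5, N:1.
In Hill order: C5H5N.

C5H5N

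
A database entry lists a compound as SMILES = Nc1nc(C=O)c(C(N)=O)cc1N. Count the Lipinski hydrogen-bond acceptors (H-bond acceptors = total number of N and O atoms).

6

N atoms: 4; O atoms: 2.
Lipinski HBA = 4 + 2 = 6.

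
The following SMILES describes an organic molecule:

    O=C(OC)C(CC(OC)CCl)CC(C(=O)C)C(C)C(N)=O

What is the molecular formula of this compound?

C14H24ClNO5

Walk through each heavy atom and fill implicit hydrogens from standard valence (C 4, N 3, O 2, S 2, halogen 1):
  atom 1: O, bond orders sum to 2 (valence 2) → 0 H
  atom 2: C, bond orders sum to 4 (valence 4) → 0 H
  atom 3: O, bond orders sum to 2 (valence 2) → 0 H
  atom 4: C, bond orders sum to 1 (valence 4) → 3 H
  atom 5: C, bond orders sum to 3 (valence 4) → 1 H
  atom 6: C, bond orders sum to 2 (valence 4) → 2 H
  atom 7: C, bond orders sum to 3 (valence 4) → 1 H
  atom 8: O, bond orders sum to 2 (valence 2) → 0 H
  atom 9: C, bond orders sum to 1 (valence 4) → 3 H
  atom 10: C, bond orders sum to 2 (valence 4) → 2 H
  atom 11: Cl (halogen, monovalent) → 0 H
  atom 12: C, bond orders sum to 2 (valence 4) → 2 H
  atom 13: C, bond orders sum to 3 (valence 4) → 1 H
  atom 14: C, bond orders sum to 4 (valence 4) → 0 H
  atom 15: O, bond orders sum to 2 (valence 2) → 0 H
  atom 16: C, bond orders sum to 1 (valence 4) → 3 H
  atom 17: C, bond orders sum to 3 (valence 4) → 1 H
  atom 18: C, bond orders sum to 1 (valence 4) → 3 H
  atom 19: C, bond orders sum to 4 (valence 4) → 0 H
  atom 20: N, bond orders sum to 1 (valence 3) → 2 H
  atom 21: O, bond orders sum to 2 (valence 2) → 0 H
Totals → C:14, H:24, Cl:1, N:1, O:5.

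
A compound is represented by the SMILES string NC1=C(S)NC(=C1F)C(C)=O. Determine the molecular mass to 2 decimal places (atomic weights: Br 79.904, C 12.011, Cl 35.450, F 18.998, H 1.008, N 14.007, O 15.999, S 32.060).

First, the molecular formula is C6H7FN2OS (counting implicit H from valence).
  C: 6 × 12.011 = 72.066
  F: 1 × 18.998 = 18.998
  H: 7 × 1.008 = 7.056
  N: 2 × 14.007 = 28.014
  O: 1 × 15.999 = 15.999
  S: 1 × 32.060 = 32.060
Sum: 6×12.011 + 1×18.998 + 7×1.008 + 2×14.007 + 1×15.999 + 1×32.060 = 174.193 → 174.19 g/mol.

174.19 g/mol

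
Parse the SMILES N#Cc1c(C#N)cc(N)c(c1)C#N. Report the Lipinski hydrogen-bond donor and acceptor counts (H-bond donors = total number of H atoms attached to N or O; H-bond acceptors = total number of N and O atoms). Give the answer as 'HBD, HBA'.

Donors: find every N or O and count the H atoms it carries.
  atom 1 (N): bond orders sum to 3 → 0 H
  atom 6 (N): bond orders sum to 3 → 0 H
  atom 9 (N): bond orders sum to 1 → 2 H
  atom 13 (N): bond orders sum to 3 → 0 H
Lipinski HBD = 2.
Acceptors: N atoms = 4, O atoms = 0 → HBA = 4.

2, 4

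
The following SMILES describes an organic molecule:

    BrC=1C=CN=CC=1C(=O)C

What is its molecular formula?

C7H6BrNO

Walk through each heavy atom and fill implicit hydrogens from standard valence (C 4, N 3, O 2, S 2, halogen 1):
  atom 1: Br (halogen, monovalent) → 0 H
  atom 2: C, bond orders sum to 4 (valence 4) → 0 H
  atom 3: C, bond orders sum to 3 (valence 4) → 1 H
  atom 4: C, bond orders sum to 3 (valence 4) → 1 H
  atom 5: N, bond orders sum to 3 (valence 3) → 0 H
  atom 6: C, bond orders sum to 3 (valence 4) → 1 H
  atom 7: C, bond orders sum to 4 (valence 4) → 0 H
  atom 8: C, bond orders sum to 4 (valence 4) → 0 H
  atom 9: O, bond orders sum to 2 (valence 2) → 0 H
  atom 10: C, bond orders sum to 1 (valence 4) → 3 H
Totals → C:7, H:6, Br:1, N:1, O:1.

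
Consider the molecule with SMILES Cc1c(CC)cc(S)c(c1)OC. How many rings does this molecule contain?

In SMILES, each pair of matching ring-closure digits denotes one ring-closing bond; the number of such bonds equals the number of independent rings.
Ring-closure bonds here: 1.

1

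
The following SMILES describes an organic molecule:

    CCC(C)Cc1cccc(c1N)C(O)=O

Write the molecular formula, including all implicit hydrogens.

C12H17NO2

Walk through each heavy atom and fill implicit hydrogens from standard valence (C 4, N 3, O 2, S 2, halogen 1); for lowercase aromatic atoms, an aromatic c carries 1 H when it has two neighbours and 0 H with three, and aromatic n carries 0 H:
  atom 1: C, bond orders sum to 1 (valence 4) → 3 H
  atom 2: C, bond orders sum to 2 (valence 4) → 2 H
  atom 3: C, bond orders sum to 3 (valence 4) → 1 H
  atom 4: C, bond orders sum to 1 (valence 4) → 3 H
  atom 5: C, bond orders sum to 2 (valence 4) → 2 H
  atom 6: aromatic c, 3 neighbours → 0 H
  atom 7: aromatic c, 2 neighbours → 1 H
  atom 8: aromatic c, 2 neighbours → 1 H
  atom 9: aromatic c, 2 neighbours → 1 H
  atom 10: aromatic c, 3 neighbours → 0 H
  atom 11: aromatic c, 3 neighbours → 0 H
  atom 12: N, bond orders sum to 1 (valence 3) → 2 H
  atom 13: C, bond orders sum to 4 (valence 4) → 0 H
  atom 14: O, bond orders sum to 1 (valence 2) → 1 H
  atom 15: O, bond orders sum to 2 (valence 2) → 0 H
Totals → C:12, H:17, N:1, O:2.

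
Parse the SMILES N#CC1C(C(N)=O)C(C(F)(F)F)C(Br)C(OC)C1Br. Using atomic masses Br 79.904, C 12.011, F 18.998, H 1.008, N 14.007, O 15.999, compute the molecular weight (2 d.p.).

408.01 g/mol

First, the molecular formula is C10H11Br2F3N2O2 (counting implicit H from valence).
  Br: 2 × 79.904 = 159.808
  C: 10 × 12.011 = 120.110
  F: 3 × 18.998 = 56.994
  H: 11 × 1.008 = 11.088
  N: 2 × 14.007 = 28.014
  O: 2 × 15.999 = 31.998
Sum: 2×79.904 + 10×12.011 + 3×18.998 + 11×1.008 + 2×14.007 + 2×15.999 = 408.012 → 408.01 g/mol.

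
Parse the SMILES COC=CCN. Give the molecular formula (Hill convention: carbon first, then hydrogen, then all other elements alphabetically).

C4H9NO

Walk through each heavy atom and fill implicit hydrogens from standard valence (C 4, N 3, O 2, S 2, halogen 1):
  atom 1: C, bond orders sum to 1 (valence 4) → 3 H
  atom 2: O, bond orders sum to 2 (valence 2) → 0 H
  atom 3: C, bond orders sum to 3 (valence 4) → 1 H
  atom 4: C, bond orders sum to 3 (valence 4) → 1 H
  atom 5: C, bond orders sum to 2 (valence 4) → 2 H
  atom 6: N, bond orders sum to 1 (valence 3) → 2 H
Totals → C:4, H:9, N:1, O:1.
In Hill order: C4H9NO.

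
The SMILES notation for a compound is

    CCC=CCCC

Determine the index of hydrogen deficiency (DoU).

1

Molecular formula: C7H14.
DoU = (2C + 2 + N − H − X) / 2, where X is the halogen count and O/S are ignored.
    = (2·7 + 2 + 0 − 14 − 0) / 2 = 2 / 2 = 1.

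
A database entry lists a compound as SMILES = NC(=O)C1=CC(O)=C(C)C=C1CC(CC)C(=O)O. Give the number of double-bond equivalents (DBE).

6

Degree of unsaturation = (number of rings) + (number of π bonds).
Ring closures in the SMILES: 1.
π bonds: 5 double bonds (each 1 DoU) → 5 DoU from unsaturation.
Total DoU = 1 + 5 = 6.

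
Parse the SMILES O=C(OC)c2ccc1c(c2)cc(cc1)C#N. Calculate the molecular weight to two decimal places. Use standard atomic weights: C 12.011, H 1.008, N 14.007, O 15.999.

211.22 g/mol

First, the molecular formula is C13H9NO2 (counting implicit H from valence).
  C: 13 × 12.011 = 156.143
  H: 9 × 1.008 = 9.072
  N: 1 × 14.007 = 14.007
  O: 2 × 15.999 = 31.998
Sum: 13×12.011 + 9×1.008 + 1×14.007 + 2×15.999 = 211.220 → 211.22 g/mol.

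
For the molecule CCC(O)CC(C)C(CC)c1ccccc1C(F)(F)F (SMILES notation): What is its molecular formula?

C16H23F3O

Walk through each heavy atom and fill implicit hydrogens from standard valence (C 4, N 3, O 2, S 2, halogen 1); for lowercase aromatic atoms, an aromatic c carries 1 H when it has two neighbours and 0 H with three, and aromatic n carries 0 H:
  atom 1: C, bond orders sum to 1 (valence 4) → 3 H
  atom 2: C, bond orders sum to 2 (valence 4) → 2 H
  atom 3: C, bond orders sum to 3 (valence 4) → 1 H
  atom 4: O, bond orders sum to 1 (valence 2) → 1 H
  atom 5: C, bond orders sum to 2 (valence 4) → 2 H
  atom 6: C, bond orders sum to 3 (valence 4) → 1 H
  atom 7: C, bond orders sum to 1 (valence 4) → 3 H
  atom 8: C, bond orders sum to 3 (valence 4) → 1 H
  atom 9: C, bond orders sum to 2 (valence 4) → 2 H
  atom 10: C, bond orders sum to 1 (valence 4) → 3 H
  atom 11: aromatic c, 3 neighbours → 0 H
  atom 12: aromatic c, 2 neighbours → 1 H
  atom 13: aromatic c, 2 neighbours → 1 H
  atom 14: aromatic c, 2 neighbours → 1 H
  atom 15: aromatic c, 2 neighbours → 1 H
  atom 16: aromatic c, 3 neighbours → 0 H
  atom 17: C, bond orders sum to 4 (valence 4) → 0 H
  atom 18: F (halogen, monovalent) → 0 H
  atom 19: F (halogen, monovalent) → 0 H
  atom 20: F (halogen, monovalent) → 0 H
Totals → C:16, H:23, F:3, O:1.
In Hill order: C16H23F3O.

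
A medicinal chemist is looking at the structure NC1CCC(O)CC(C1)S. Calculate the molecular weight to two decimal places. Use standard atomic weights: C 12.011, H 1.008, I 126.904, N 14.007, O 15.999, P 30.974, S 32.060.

First, the molecular formula is C7H15NOS (counting implicit H from valence).
  C: 7 × 12.011 = 84.077
  H: 15 × 1.008 = 15.120
  N: 1 × 14.007 = 14.007
  O: 1 × 15.999 = 15.999
  S: 1 × 32.060 = 32.060
Sum: 7×12.011 + 15×1.008 + 1×14.007 + 1×15.999 + 1×32.060 = 161.263 → 161.26 g/mol.

161.26 g/mol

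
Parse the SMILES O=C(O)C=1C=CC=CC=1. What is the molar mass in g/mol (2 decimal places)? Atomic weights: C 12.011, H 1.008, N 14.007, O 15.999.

122.12 g/mol

First, the molecular formula is C7H6O2 (counting implicit H from valence).
  C: 7 × 12.011 = 84.077
  H: 6 × 1.008 = 6.048
  O: 2 × 15.999 = 31.998
Sum: 7×12.011 + 6×1.008 + 2×15.999 = 122.123 → 122.12 g/mol.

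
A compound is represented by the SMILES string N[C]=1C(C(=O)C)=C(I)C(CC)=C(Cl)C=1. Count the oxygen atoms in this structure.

1

Scan the SMILES for O atoms (remember two-letter symbols like Cl and Br are single atoms).
Oxygen count: 1.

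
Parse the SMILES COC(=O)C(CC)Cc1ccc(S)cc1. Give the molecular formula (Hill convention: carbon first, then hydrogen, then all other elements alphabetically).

C12H16O2S

Walk through each heavy atom and fill implicit hydrogens from standard valence (C 4, N 3, O 2, S 2, halogen 1); for lowercase aromatic atoms, an aromatic c carries 1 H when it has two neighbours and 0 H with three, and aromatic n carries 0 H:
  atom 1: C, bond orders sum to 1 (valence 4) → 3 H
  atom 2: O, bond orders sum to 2 (valence 2) → 0 H
  atom 3: C, bond orders sum to 4 (valence 4) → 0 H
  atom 4: O, bond orders sum to 2 (valence 2) → 0 H
  atom 5: C, bond orders sum to 3 (valence 4) → 1 H
  atom 6: C, bond orders sum to 2 (valence 4) → 2 H
  atom 7: C, bond orders sum to 1 (valence 4) → 3 H
  atom 8: C, bond orders sum to 2 (valence 4) → 2 H
  atom 9: aromatic c, 3 neighbours → 0 H
  atom 10: aromatic c, 2 neighbours → 1 H
  atom 11: aromatic c, 2 neighbours → 1 H
  atom 12: aromatic c, 3 neighbours → 0 H
  atom 13: S, bond orders sum to 1 (valence 2) → 1 H
  atom 14: aromatic c, 2 neighbours → 1 H
  atom 15: aromatic c, 2 neighbours → 1 H
Totals → C:12, H:16, O:2, S:1.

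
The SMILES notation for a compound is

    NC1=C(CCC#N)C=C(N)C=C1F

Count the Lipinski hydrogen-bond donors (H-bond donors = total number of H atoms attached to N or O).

4

Donors: find every N or O and count the H atoms it carries.
  atom 1 (N): bond orders sum to 1 → 2 H
  atom 7 (N): bond orders sum to 3 → 0 H
  atom 10 (N): bond orders sum to 1 → 2 H
Lipinski HBD = 4.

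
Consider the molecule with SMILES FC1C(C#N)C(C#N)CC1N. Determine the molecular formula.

Walk through each heavy atom and fill implicit hydrogens from standard valence (C 4, N 3, O 2, S 2, halogen 1):
  atom 1: F (halogen, monovalent) → 0 H
  atom 2: C, bond orders sum to 3 (valence 4) → 1 H
  atom 3: C, bond orders sum to 3 (valence 4) → 1 H
  atom 4: C, bond orders sum to 4 (valence 4) → 0 H
  atom 5: N, bond orders sum to 3 (valence 3) → 0 H
  atom 6: C, bond orders sum to 3 (valence 4) → 1 H
  atom 7: C, bond orders sum to 4 (valence 4) → 0 H
  atom 8: N, bond orders sum to 3 (valence 3) → 0 H
  atom 9: C, bond orders sum to 2 (valence 4) → 2 H
  atom 10: C, bond orders sum to 3 (valence 4) → 1 H
  atom 11: N, bond orders sum to 1 (valence 3) → 2 H
Totals → C:7, H:8, F:1, N:3.

C7H8FN3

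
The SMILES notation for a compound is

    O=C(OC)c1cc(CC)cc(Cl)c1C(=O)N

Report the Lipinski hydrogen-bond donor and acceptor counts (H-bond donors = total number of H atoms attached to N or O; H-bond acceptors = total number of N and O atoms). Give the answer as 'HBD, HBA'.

2, 4

Donors: find every N or O and count the H atoms it carries.
  atom 1 (O): bond orders sum to 2 → 0 H
  atom 3 (O): bond orders sum to 2 → 0 H
  atom 15 (O): bond orders sum to 2 → 0 H
  atom 16 (N): bond orders sum to 1 → 2 H
Lipinski HBD = 2.
Acceptors: N atoms = 1, O atoms = 3 → HBA = 4.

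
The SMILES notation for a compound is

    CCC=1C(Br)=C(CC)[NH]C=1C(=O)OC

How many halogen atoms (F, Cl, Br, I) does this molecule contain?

Halogen atoms appear at heavy-atom position 5 (1×Br).
Other groups present: 1 ester.
Halogen count: 1.

1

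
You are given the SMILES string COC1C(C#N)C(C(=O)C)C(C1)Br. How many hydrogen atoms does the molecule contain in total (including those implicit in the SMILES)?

Walk through each heavy atom and fill implicit hydrogens from standard valence (C 4, N 3, O 2, S 2, halogen 1):
  atom 1: C, bond orders sum to 1 (valence 4) → 3 H
  atom 2: O, bond orders sum to 2 (valence 2) → 0 H
  atom 3: C, bond orders sum to 3 (valence 4) → 1 H
  atom 4: C, bond orders sum to 3 (valence 4) → 1 H
  atom 5: C, bond orders sum to 4 (valence 4) → 0 H
  atom 6: N, bond orders sum to 3 (valence 3) → 0 H
  atom 7: C, bond orders sum to 3 (valence 4) → 1 H
  atom 8: C, bond orders sum to 4 (valence 4) → 0 H
  atom 9: O, bond orders sum to 2 (valence 2) → 0 H
  atom 10: C, bond orders sum to 1 (valence 4) → 3 H
  atom 11: C, bond orders sum to 3 (valence 4) → 1 H
  atom 12: C, bond orders sum to 2 (valence 4) → 2 H
  atom 13: Br (halogen, monovalent) → 0 H
Total hydrogens: 12.

12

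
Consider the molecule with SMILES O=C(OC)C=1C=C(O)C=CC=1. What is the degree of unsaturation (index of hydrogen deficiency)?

Degree of unsaturation = (number of rings) + (number of π bonds).
Ring closures in the SMILES: 1.
π bonds: 4 double bonds (each 1 DoU) → 4 DoU from unsaturation.
Total DoU = 1 + 4 = 5.

5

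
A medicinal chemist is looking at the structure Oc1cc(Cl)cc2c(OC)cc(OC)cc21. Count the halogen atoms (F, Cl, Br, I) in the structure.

1

Halogen atoms appear at heavy-atom position 5 (1×Cl).
Other groups present: 2 ether, 1 hydroxyl.
Halogen count: 1.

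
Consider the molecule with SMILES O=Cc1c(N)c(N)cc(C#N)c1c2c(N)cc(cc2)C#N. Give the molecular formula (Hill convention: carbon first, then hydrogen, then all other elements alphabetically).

Walk through each heavy atom and fill implicit hydrogens from standard valence (C 4, N 3, O 2, S 2, halogen 1); for lowercase aromatic atoms, an aromatic c carries 1 H when it has two neighbours and 0 H with three, and aromatic n carries 0 H:
  atom 1: O, bond orders sum to 2 (valence 2) → 0 H
  atom 2: C, bond orders sum to 3 (valence 4) → 1 H
  atom 3: aromatic c, 3 neighbours → 0 H
  atom 4: aromatic c, 3 neighbours → 0 H
  atom 5: N, bond orders sum to 1 (valence 3) → 2 H
  atom 6: aromatic c, 3 neighbours → 0 H
  atom 7: N, bond orders sum to 1 (valence 3) → 2 H
  atom 8: aromatic c, 2 neighbours → 1 H
  atom 9: aromatic c, 3 neighbours → 0 H
  atom 10: C, bond orders sum to 4 (valence 4) → 0 H
  atom 11: N, bond orders sum to 3 (valence 3) → 0 H
  atom 12: aromatic c, 3 neighbours → 0 H
  atom 13: aromatic c, 3 neighbours → 0 H
  atom 14: aromatic c, 3 neighbours → 0 H
  atom 15: N, bond orders sum to 1 (valence 3) → 2 H
  atom 16: aromatic c, 2 neighbours → 1 H
  atom 17: aromatic c, 3 neighbours → 0 H
  atom 18: aromatic c, 2 neighbours → 1 H
  atom 19: aromatic c, 2 neighbours → 1 H
  atom 20: C, bond orders sum to 4 (valence 4) → 0 H
  atom 21: N, bond orders sum to 3 (valence 3) → 0 H
Totals → C:15, H:11, N:5, O:1.
In Hill order: C15H11N5O.

C15H11N5O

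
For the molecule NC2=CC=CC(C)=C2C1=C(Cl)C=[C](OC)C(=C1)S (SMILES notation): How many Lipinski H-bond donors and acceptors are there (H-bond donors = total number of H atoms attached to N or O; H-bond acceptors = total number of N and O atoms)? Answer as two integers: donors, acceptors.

Donors: find every N or O and count the H atoms it carries.
  atom 1 (N): bond orders sum to 1 → 2 H
  atom 14 (O): bond orders sum to 2 → 0 H
Lipinski HBD = 2.
Acceptors: N atoms = 1, O atoms = 1 → HBA = 2.

2, 2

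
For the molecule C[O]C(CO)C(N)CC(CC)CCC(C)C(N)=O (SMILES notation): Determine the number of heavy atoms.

Every atom symbol written in the SMILES (organic subset) is one heavy atom; implicit H are not written.
Heavy atoms by element → C:13, N:2, O:3.
Total: 18.

18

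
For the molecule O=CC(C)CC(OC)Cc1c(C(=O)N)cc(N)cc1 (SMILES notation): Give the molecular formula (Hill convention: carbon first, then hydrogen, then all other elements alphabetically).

Walk through each heavy atom and fill implicit hydrogens from standard valence (C 4, N 3, O 2, S 2, halogen 1); for lowercase aromatic atoms, an aromatic c carries 1 H when it has two neighbours and 0 H with three, and aromatic n carries 0 H:
  atom 1: O, bond orders sum to 2 (valence 2) → 0 H
  atom 2: C, bond orders sum to 3 (valence 4) → 1 H
  atom 3: C, bond orders sum to 3 (valence 4) → 1 H
  atom 4: C, bond orders sum to 1 (valence 4) → 3 H
  atom 5: C, bond orders sum to 2 (valence 4) → 2 H
  atom 6: C, bond orders sum to 3 (valence 4) → 1 H
  atom 7: O, bond orders sum to 2 (valence 2) → 0 H
  atom 8: C, bond orders sum to 1 (valence 4) → 3 H
  atom 9: C, bond orders sum to 2 (valence 4) → 2 H
  atom 10: aromatic c, 3 neighbours → 0 H
  atom 11: aromatic c, 3 neighbours → 0 H
  atom 12: C, bond orders sum to 4 (valence 4) → 0 H
  atom 13: O, bond orders sum to 2 (valence 2) → 0 H
  atom 14: N, bond orders sum to 1 (valence 3) → 2 H
  atom 15: aromatic c, 2 neighbours → 1 H
  atom 16: aromatic c, 3 neighbours → 0 H
  atom 17: N, bond orders sum to 1 (valence 3) → 2 H
  atom 18: aromatic c, 2 neighbours → 1 H
  atom 19: aromatic c, 2 neighbours → 1 H
Totals → C:14, H:20, N:2, O:3.
In Hill order: C14H20N2O3.

C14H20N2O3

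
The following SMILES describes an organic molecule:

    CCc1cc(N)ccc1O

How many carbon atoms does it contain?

8

Count every carbon token in the SMILES (each C, including those in ring-closure positions and inside branches).
Carbon count: 8.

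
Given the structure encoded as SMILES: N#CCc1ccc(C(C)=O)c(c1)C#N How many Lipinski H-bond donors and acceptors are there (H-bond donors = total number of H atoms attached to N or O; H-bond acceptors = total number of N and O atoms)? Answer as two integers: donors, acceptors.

Donors: find every N or O and count the H atoms it carries.
  atom 1 (N): bond orders sum to 3 → 0 H
  atom 10 (O): bond orders sum to 2 → 0 H
  atom 14 (N): bond orders sum to 3 → 0 H
Lipinski HBD = 0.
Acceptors: N atoms = 2, O atoms = 1 → HBA = 3.

0, 3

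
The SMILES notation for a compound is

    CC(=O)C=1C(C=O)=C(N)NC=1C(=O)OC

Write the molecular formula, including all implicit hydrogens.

Walk through each heavy atom and fill implicit hydrogens from standard valence (C 4, N 3, O 2, S 2, halogen 1):
  atom 1: C, bond orders sum to 1 (valence 4) → 3 H
  atom 2: C, bond orders sum to 4 (valence 4) → 0 H
  atom 3: O, bond orders sum to 2 (valence 2) → 0 H
  atom 4: C, bond orders sum to 4 (valence 4) → 0 H
  atom 5: C, bond orders sum to 4 (valence 4) → 0 H
  atom 6: C, bond orders sum to 3 (valence 4) → 1 H
  atom 7: O, bond orders sum to 2 (valence 2) → 0 H
  atom 8: C, bond orders sum to 4 (valence 4) → 0 H
  atom 9: N, bond orders sum to 1 (valence 3) → 2 H
  atom 10: N, bond orders sum to 2 (valence 3) → 1 H
  atom 11: C, bond orders sum to 4 (valence 4) → 0 H
  atom 12: C, bond orders sum to 4 (valence 4) → 0 H
  atom 13: O, bond orders sum to 2 (valence 2) → 0 H
  atom 14: O, bond orders sum to 2 (valence 2) → 0 H
  atom 15: C, bond orders sum to 1 (valence 4) → 3 H
Totals → C:9, H:10, N:2, O:4.

C9H10N2O4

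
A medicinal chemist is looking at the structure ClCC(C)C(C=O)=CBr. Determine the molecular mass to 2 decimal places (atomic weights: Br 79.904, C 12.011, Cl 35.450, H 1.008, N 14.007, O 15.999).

First, the molecular formula is C6H8BrClO (counting implicit H from valence).
  Br: 1 × 79.904 = 79.904
  C: 6 × 12.011 = 72.066
  Cl: 1 × 35.450 = 35.450
  H: 8 × 1.008 = 8.064
  O: 1 × 15.999 = 15.999
Sum: 1×79.904 + 6×12.011 + 1×35.450 + 8×1.008 + 1×15.999 = 211.483 → 211.48 g/mol.

211.48 g/mol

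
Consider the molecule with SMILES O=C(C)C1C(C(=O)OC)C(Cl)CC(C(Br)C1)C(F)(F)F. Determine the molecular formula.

C12H15BrClF3O3

Walk through each heavy atom and fill implicit hydrogens from standard valence (C 4, N 3, O 2, S 2, halogen 1):
  atom 1: O, bond orders sum to 2 (valence 2) → 0 H
  atom 2: C, bond orders sum to 4 (valence 4) → 0 H
  atom 3: C, bond orders sum to 1 (valence 4) → 3 H
  atom 4: C, bond orders sum to 3 (valence 4) → 1 H
  atom 5: C, bond orders sum to 3 (valence 4) → 1 H
  atom 6: C, bond orders sum to 4 (valence 4) → 0 H
  atom 7: O, bond orders sum to 2 (valence 2) → 0 H
  atom 8: O, bond orders sum to 2 (valence 2) → 0 H
  atom 9: C, bond orders sum to 1 (valence 4) → 3 H
  atom 10: C, bond orders sum to 3 (valence 4) → 1 H
  atom 11: Cl (halogen, monovalent) → 0 H
  atom 12: C, bond orders sum to 2 (valence 4) → 2 H
  atom 13: C, bond orders sum to 3 (valence 4) → 1 H
  atom 14: C, bond orders sum to 3 (valence 4) → 1 H
  atom 15: Br (halogen, monovalent) → 0 H
  atom 16: C, bond orders sum to 2 (valence 4) → 2 H
  atom 17: C, bond orders sum to 4 (valence 4) → 0 H
  atom 18: F (halogen, monovalent) → 0 H
  atom 19: F (halogen, monovalent) → 0 H
  atom 20: F (halogen, monovalent) → 0 H
Totals → C:12, H:15, Br:1, Cl:1, F:3, O:3.
In Hill order: C12H15BrClF3O3.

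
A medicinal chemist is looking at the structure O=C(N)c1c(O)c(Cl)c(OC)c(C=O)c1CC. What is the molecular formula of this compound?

C11H12ClNO4

Walk through each heavy atom and fill implicit hydrogens from standard valence (C 4, N 3, O 2, S 2, halogen 1); for lowercase aromatic atoms, an aromatic c carries 1 H when it has two neighbours and 0 H with three, and aromatic n carries 0 H:
  atom 1: O, bond orders sum to 2 (valence 2) → 0 H
  atom 2: C, bond orders sum to 4 (valence 4) → 0 H
  atom 3: N, bond orders sum to 1 (valence 3) → 2 H
  atom 4: aromatic c, 3 neighbours → 0 H
  atom 5: aromatic c, 3 neighbours → 0 H
  atom 6: O, bond orders sum to 1 (valence 2) → 1 H
  atom 7: aromatic c, 3 neighbours → 0 H
  atom 8: Cl (halogen, monovalent) → 0 H
  atom 9: aromatic c, 3 neighbours → 0 H
  atom 10: O, bond orders sum to 2 (valence 2) → 0 H
  atom 11: C, bond orders sum to 1 (valence 4) → 3 H
  atom 12: aromatic c, 3 neighbours → 0 H
  atom 13: C, bond orders sum to 3 (valence 4) → 1 H
  atom 14: O, bond orders sum to 2 (valence 2) → 0 H
  atom 15: aromatic c, 3 neighbours → 0 H
  atom 16: C, bond orders sum to 2 (valence 4) → 2 H
  atom 17: C, bond orders sum to 1 (valence 4) → 3 H
Totals → C:11, H:12, Cl:1, N:1, O:4.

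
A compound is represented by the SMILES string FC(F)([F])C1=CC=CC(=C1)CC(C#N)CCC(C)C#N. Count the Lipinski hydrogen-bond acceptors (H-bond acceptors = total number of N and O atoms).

N atoms: 2; O atoms: 0.
Lipinski HBA = 2 + 0 = 2.

2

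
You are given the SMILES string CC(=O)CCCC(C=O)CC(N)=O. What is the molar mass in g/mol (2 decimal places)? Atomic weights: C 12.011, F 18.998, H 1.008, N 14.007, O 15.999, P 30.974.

185.22 g/mol

First, the molecular formula is C9H15NO3 (counting implicit H from valence).
  C: 9 × 12.011 = 108.099
  H: 15 × 1.008 = 15.120
  N: 1 × 14.007 = 14.007
  O: 3 × 15.999 = 47.997
Sum: 9×12.011 + 15×1.008 + 1×14.007 + 3×15.999 = 185.223 → 185.22 g/mol.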